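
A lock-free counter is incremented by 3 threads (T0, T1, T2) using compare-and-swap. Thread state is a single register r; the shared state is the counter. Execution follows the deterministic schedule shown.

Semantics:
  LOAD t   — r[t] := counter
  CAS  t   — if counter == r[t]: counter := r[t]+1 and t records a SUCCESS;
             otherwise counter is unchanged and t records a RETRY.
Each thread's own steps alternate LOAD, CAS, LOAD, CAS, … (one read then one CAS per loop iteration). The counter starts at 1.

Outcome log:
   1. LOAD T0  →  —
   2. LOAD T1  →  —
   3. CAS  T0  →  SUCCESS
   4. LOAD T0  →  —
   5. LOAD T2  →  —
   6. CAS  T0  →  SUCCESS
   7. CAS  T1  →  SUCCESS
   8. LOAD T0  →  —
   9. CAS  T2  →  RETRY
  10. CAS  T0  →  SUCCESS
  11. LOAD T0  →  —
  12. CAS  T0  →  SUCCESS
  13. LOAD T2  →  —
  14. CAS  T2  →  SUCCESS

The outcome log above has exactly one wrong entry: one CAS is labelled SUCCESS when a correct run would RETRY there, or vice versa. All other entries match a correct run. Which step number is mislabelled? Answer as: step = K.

Reference trace:
#1 T0 reads 1
#2 T1 reads 1
#3 T0 CAS(1→2) writes; counter now 2
#4 T0 reads 2
#5 T2 reads 2
#6 T0 CAS(2→3) writes; counter now 3
#7 T1 CAS(1→2) fails; counter now 3
#8 T0 reads 3
#9 T2 CAS(2→3) fails; counter now 3
#10 T0 CAS(3→4) writes; counter now 4
#11 T0 reads 4
#12 T0 CAS(4→5) writes; counter now 5
#13 T2 reads 5
#14 T2 CAS(5→6) writes; counter now 6
Flip is step 7.

step = 7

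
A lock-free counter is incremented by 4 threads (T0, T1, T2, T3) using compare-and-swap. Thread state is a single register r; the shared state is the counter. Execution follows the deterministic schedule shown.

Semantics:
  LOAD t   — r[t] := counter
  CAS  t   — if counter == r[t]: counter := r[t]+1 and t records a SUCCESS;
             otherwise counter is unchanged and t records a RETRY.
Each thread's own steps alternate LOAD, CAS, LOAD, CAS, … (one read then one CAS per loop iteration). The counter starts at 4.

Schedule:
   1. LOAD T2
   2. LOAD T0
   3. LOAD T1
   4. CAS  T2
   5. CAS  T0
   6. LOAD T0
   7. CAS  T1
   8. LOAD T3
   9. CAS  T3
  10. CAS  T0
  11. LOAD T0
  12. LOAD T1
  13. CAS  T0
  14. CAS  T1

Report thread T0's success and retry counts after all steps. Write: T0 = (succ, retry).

T0 = (1, 2)

   1) LOAD T2:  M=4  r_T2=4
   2) LOAD T0:  M=4  r_T0=4
   3) LOAD T1:  M=4  r_T1=4
   4) CAS  T2:  M=5  r_T2=4 ✓
   5) CAS  T0:  M=5  r_T0=4 ✗
   6) LOAD T0:  M=5  r_T0=5
   7) CAS  T1:  M=5  r_T1=4 ✗
   8) LOAD T3:  M=5  r_T3=5
   9) CAS  T3:  M=6  r_T3=5 ✓
  10) CAS  T0:  M=6  r_T0=5 ✗
  11) LOAD T0:  M=6  r_T0=6
  12) LOAD T1:  M=6  r_T1=6
  13) CAS  T0:  M=7  r_T0=6 ✓
  14) CAS  T1:  M=7  r_T1=6 ✗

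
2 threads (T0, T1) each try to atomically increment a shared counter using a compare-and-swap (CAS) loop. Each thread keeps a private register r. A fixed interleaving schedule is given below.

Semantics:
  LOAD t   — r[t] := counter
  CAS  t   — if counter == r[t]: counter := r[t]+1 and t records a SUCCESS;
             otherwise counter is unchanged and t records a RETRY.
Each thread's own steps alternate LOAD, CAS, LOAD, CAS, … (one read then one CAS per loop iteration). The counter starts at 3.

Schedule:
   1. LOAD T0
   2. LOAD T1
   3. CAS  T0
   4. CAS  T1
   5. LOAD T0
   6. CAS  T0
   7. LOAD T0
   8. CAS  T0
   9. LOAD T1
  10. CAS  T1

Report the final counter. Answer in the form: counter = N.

counter = 7

1. LOAD T0 → mem=3 r[T0]=3 [LOAD]
2. LOAD T1 → mem=3 r[T1]=3 [LOAD]
3. CAS T0 → mem=4 r[T0]=3 [OK]
4. CAS T1 → mem=4 r[T1]=3 [RETRY]
5. LOAD T0 → mem=4 r[T0]=4 [LOAD]
6. CAS T0 → mem=5 r[T0]=4 [OK]
7. LOAD T0 → mem=5 r[T0]=5 [LOAD]
8. CAS T0 → mem=6 r[T0]=5 [OK]
9. LOAD T1 → mem=6 r[T1]=6 [LOAD]
10. CAS T1 → mem=7 r[T1]=6 [OK]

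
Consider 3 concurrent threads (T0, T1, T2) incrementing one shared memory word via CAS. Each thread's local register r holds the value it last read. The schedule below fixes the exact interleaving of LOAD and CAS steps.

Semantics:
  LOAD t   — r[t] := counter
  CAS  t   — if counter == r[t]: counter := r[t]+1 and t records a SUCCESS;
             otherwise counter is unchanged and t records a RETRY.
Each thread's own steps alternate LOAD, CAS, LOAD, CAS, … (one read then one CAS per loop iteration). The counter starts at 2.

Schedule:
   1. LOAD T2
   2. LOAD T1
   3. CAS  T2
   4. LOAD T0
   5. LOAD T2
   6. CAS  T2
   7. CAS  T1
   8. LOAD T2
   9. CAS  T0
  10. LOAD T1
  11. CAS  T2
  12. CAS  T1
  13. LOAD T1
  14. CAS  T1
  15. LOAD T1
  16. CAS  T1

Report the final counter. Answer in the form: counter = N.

counter = 7

1. LOAD T2 → mem=2 r[T2]=2 [LOAD]
2. LOAD T1 → mem=2 r[T1]=2 [LOAD]
3. CAS T2 → mem=3 r[T2]=2 [OK]
4. LOAD T0 → mem=3 r[T0]=3 [LOAD]
5. LOAD T2 → mem=3 r[T2]=3 [LOAD]
6. CAS T2 → mem=4 r[T2]=3 [OK]
7. CAS T1 → mem=4 r[T1]=2 [RETRY]
8. LOAD T2 → mem=4 r[T2]=4 [LOAD]
9. CAS T0 → mem=4 r[T0]=3 [RETRY]
10. LOAD T1 → mem=4 r[T1]=4 [LOAD]
11. CAS T2 → mem=5 r[T2]=4 [OK]
12. CAS T1 → mem=5 r[T1]=4 [RETRY]
13. LOAD T1 → mem=5 r[T1]=5 [LOAD]
14. CAS T1 → mem=6 r[T1]=5 [OK]
15. LOAD T1 → mem=6 r[T1]=6 [LOAD]
16. CAS T1 → mem=7 r[T1]=6 [OK]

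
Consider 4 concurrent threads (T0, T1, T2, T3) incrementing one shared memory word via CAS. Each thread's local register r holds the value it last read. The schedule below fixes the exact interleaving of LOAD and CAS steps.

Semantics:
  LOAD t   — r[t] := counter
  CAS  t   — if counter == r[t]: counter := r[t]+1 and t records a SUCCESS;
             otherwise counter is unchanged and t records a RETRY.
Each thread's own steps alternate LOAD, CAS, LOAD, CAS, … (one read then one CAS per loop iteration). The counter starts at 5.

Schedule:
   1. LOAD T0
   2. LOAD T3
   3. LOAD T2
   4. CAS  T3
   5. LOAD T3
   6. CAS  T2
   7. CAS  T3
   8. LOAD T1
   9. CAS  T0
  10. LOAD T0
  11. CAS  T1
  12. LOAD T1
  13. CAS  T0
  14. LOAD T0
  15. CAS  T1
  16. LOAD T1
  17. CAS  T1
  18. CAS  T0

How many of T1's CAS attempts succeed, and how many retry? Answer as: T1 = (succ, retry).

1. LOAD T0 → mem=5 r[T0]=5 [LOAD]
2. LOAD T3 → mem=5 r[T3]=5 [LOAD]
3. LOAD T2 → mem=5 r[T2]=5 [LOAD]
4. CAS T3 → mem=6 r[T3]=5 [OK]
5. LOAD T3 → mem=6 r[T3]=6 [LOAD]
6. CAS T2 → mem=6 r[T2]=5 [RETRY]
7. CAS T3 → mem=7 r[T3]=6 [OK]
8. LOAD T1 → mem=7 r[T1]=7 [LOAD]
9. CAS T0 → mem=7 r[T0]=5 [RETRY]
10. LOAD T0 → mem=7 r[T0]=7 [LOAD]
11. CAS T1 → mem=8 r[T1]=7 [OK]
12. LOAD T1 → mem=8 r[T1]=8 [LOAD]
13. CAS T0 → mem=8 r[T0]=7 [RETRY]
14. LOAD T0 → mem=8 r[T0]=8 [LOAD]
15. CAS T1 → mem=9 r[T1]=8 [OK]
16. LOAD T1 → mem=9 r[T1]=9 [LOAD]
17. CAS T1 → mem=10 r[T1]=9 [OK]
18. CAS T0 → mem=10 r[T0]=8 [RETRY]

T1 = (3, 0)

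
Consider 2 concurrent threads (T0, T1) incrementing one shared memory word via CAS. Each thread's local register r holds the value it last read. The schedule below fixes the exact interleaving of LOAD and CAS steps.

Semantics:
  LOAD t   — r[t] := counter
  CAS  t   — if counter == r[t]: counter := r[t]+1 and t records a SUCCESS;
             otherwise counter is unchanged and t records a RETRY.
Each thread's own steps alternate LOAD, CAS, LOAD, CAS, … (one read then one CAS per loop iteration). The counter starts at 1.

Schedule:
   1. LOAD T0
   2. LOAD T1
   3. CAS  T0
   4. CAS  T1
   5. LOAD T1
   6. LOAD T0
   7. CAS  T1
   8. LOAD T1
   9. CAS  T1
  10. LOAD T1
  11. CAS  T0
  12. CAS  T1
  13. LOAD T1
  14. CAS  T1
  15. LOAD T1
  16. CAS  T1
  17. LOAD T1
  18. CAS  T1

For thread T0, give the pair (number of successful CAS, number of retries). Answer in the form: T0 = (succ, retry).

#1 T0 reads 1
#2 T1 reads 1
#3 T0 CAS(1→2) writes; counter now 2
#4 T1 CAS(1→2) fails; counter now 2
#5 T1 reads 2
#6 T0 reads 2
#7 T1 CAS(2→3) writes; counter now 3
#8 T1 reads 3
#9 T1 CAS(3→4) writes; counter now 4
#10 T1 reads 4
#11 T0 CAS(2→3) fails; counter now 4
#12 T1 CAS(4→5) writes; counter now 5
#13 T1 reads 5
#14 T1 CAS(5→6) writes; counter now 6
#15 T1 reads 6
#16 T1 CAS(6→7) writes; counter now 7
#17 T1 reads 7
#18 T1 CAS(7→8) writes; counter now 8

T0 = (1, 1)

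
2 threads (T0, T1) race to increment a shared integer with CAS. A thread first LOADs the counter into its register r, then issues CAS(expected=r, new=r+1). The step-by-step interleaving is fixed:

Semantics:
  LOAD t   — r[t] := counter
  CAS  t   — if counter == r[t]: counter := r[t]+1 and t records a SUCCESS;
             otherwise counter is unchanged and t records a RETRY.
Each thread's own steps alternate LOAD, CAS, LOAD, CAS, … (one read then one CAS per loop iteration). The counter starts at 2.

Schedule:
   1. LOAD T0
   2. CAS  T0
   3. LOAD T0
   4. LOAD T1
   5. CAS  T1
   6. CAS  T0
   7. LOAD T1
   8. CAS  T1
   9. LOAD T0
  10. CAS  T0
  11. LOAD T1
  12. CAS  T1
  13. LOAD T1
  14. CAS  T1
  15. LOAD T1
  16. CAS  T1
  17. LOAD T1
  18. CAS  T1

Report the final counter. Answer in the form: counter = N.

[1] T0.load  rd  (counter 2, T0.r 2)
[2] T0.cas  hit  (counter 3, T0.r 2)
[3] T0.load  rd  (counter 3, T0.r 3)
[4] T1.load  rd  (counter 3, T1.r 3)
[5] T1.cas  hit  (counter 4, T1.r 3)
[6] T0.cas  miss  (counter 4, T0.r 3)
[7] T1.load  rd  (counter 4, T1.r 4)
[8] T1.cas  hit  (counter 5, T1.r 4)
[9] T0.load  rd  (counter 5, T0.r 5)
[10] T0.cas  hit  (counter 6, T0.r 5)
[11] T1.load  rd  (counter 6, T1.r 6)
[12] T1.cas  hit  (counter 7, T1.r 6)
[13] T1.load  rd  (counter 7, T1.r 7)
[14] T1.cas  hit  (counter 8, T1.r 7)
[15] T1.load  rd  (counter 8, T1.r 8)
[16] T1.cas  hit  (counter 9, T1.r 8)
[17] T1.load  rd  (counter 9, T1.r 9)
[18] T1.cas  hit  (counter 10, T1.r 9)

counter = 10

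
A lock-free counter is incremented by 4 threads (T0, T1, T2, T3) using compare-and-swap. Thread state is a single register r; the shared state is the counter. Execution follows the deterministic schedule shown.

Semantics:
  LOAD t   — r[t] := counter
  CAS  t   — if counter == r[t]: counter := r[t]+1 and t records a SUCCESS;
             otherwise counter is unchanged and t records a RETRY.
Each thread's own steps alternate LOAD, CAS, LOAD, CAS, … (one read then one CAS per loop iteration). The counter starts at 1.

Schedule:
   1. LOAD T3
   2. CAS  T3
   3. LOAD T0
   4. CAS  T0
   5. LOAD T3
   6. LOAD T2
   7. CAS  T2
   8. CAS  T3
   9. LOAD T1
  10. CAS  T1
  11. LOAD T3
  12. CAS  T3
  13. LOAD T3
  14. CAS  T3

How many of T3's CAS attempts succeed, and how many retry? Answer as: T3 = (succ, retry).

   1) LOAD T3:  M=1  r_T3=1
   2) CAS  T3:  M=2  r_T3=1 ✓
   3) LOAD T0:  M=2  r_T0=2
   4) CAS  T0:  M=3  r_T0=2 ✓
   5) LOAD T3:  M=3  r_T3=3
   6) LOAD T2:  M=3  r_T2=3
   7) CAS  T2:  M=4  r_T2=3 ✓
   8) CAS  T3:  M=4  r_T3=3 ✗
   9) LOAD T1:  M=4  r_T1=4
  10) CAS  T1:  M=5  r_T1=4 ✓
  11) LOAD T3:  M=5  r_T3=5
  12) CAS  T3:  M=6  r_T3=5 ✓
  13) LOAD T3:  M=6  r_T3=6
  14) CAS  T3:  M=7  r_T3=6 ✓

T3 = (3, 1)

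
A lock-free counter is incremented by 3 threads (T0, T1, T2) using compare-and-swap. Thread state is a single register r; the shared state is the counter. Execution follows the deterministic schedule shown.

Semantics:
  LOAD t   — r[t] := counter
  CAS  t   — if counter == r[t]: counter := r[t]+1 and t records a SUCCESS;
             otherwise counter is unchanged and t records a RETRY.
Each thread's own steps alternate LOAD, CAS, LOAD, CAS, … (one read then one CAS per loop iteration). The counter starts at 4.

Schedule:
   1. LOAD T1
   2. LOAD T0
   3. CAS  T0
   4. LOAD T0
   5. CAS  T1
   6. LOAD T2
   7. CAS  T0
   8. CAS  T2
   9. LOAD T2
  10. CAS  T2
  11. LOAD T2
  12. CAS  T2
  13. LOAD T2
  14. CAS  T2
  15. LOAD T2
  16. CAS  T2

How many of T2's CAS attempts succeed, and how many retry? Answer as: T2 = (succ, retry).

#1 T1 reads 4
#2 T0 reads 4
#3 T0 CAS(4→5) writes; counter now 5
#4 T0 reads 5
#5 T1 CAS(4→5) fails; counter now 5
#6 T2 reads 5
#7 T0 CAS(5→6) writes; counter now 6
#8 T2 CAS(5→6) fails; counter now 6
#9 T2 reads 6
#10 T2 CAS(6→7) writes; counter now 7
#11 T2 reads 7
#12 T2 CAS(7→8) writes; counter now 8
#13 T2 reads 8
#14 T2 CAS(8→9) writes; counter now 9
#15 T2 reads 9
#16 T2 CAS(9→10) writes; counter now 10

T2 = (4, 1)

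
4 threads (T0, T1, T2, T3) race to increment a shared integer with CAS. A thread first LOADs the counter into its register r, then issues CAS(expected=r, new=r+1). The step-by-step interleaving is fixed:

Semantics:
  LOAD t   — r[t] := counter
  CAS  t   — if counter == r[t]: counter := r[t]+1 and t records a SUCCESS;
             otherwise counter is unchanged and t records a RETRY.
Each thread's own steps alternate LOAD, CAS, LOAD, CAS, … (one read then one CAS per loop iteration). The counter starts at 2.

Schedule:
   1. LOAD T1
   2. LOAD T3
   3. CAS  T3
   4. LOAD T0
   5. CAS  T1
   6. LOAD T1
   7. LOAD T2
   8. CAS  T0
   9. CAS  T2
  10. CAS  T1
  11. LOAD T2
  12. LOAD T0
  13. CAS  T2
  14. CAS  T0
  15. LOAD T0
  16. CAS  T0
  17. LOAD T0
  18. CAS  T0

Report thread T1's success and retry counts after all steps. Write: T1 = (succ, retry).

T1 LOAD — after: cnt=2, r=2 — load
T3 LOAD — after: cnt=2, r=2 — load
T3 CAS — after: cnt=3, r=2 — ok
T0 LOAD — after: cnt=3, r=3 — load
T1 CAS — after: cnt=3, r=2 — retry
T1 LOAD — after: cnt=3, r=3 — load
T2 LOAD — after: cnt=3, r=3 — load
T0 CAS — after: cnt=4, r=3 — ok
T2 CAS — after: cnt=4, r=3 — retry
T1 CAS — after: cnt=4, r=3 — retry
T2 LOAD — after: cnt=4, r=4 — load
T0 LOAD — after: cnt=4, r=4 — load
T2 CAS — after: cnt=5, r=4 — ok
T0 CAS — after: cnt=5, r=4 — retry
T0 LOAD — after: cnt=5, r=5 — load
T0 CAS — after: cnt=6, r=5 — ok
T0 LOAD — after: cnt=6, r=6 — load
T0 CAS — after: cnt=7, r=6 — ok

T1 = (0, 2)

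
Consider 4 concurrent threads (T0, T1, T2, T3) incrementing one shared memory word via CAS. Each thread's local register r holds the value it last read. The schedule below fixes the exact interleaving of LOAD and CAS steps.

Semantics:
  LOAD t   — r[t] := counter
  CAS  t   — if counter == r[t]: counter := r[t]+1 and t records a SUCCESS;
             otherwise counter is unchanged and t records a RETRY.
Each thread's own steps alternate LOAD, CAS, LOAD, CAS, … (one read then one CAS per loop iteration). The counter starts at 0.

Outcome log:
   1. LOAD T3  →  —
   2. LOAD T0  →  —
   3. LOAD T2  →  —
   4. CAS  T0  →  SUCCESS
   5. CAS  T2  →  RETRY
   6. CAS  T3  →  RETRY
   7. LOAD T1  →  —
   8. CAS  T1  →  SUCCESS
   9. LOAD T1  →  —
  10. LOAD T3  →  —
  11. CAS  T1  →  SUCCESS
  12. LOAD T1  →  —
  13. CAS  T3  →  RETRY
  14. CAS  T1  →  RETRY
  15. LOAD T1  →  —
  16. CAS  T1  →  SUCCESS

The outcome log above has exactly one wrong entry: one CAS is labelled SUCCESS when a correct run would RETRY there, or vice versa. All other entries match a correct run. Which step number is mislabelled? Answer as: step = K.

Re-executing:
   1) LOAD T3:  M=0  r_T3=0
   2) LOAD T0:  M=0  r_T0=0
   3) LOAD T2:  M=0  r_T2=0
   4) CAS  T0:  M=1  r_T0=0 ✓
   5) CAS  T2:  M=1  r_T2=0 ✗
   6) CAS  T3:  M=1  r_T3=0 ✗
   7) LOAD T1:  M=1  r_T1=1
   8) CAS  T1:  M=2  r_T1=1 ✓
   9) LOAD T1:  M=2  r_T1=2
  10) LOAD T3:  M=2  r_T3=2
  11) CAS  T1:  M=3  r_T1=2 ✓
  12) LOAD T1:  M=3  r_T1=3
  13) CAS  T3:  M=3  r_T3=2 ✗
  14) CAS  T1:  M=4  r_T1=3 ✓
  15) LOAD T1:  M=4  r_T1=4
  16) CAS  T1:  M=5  r_T1=4 ✓
Flip is step 14.

step = 14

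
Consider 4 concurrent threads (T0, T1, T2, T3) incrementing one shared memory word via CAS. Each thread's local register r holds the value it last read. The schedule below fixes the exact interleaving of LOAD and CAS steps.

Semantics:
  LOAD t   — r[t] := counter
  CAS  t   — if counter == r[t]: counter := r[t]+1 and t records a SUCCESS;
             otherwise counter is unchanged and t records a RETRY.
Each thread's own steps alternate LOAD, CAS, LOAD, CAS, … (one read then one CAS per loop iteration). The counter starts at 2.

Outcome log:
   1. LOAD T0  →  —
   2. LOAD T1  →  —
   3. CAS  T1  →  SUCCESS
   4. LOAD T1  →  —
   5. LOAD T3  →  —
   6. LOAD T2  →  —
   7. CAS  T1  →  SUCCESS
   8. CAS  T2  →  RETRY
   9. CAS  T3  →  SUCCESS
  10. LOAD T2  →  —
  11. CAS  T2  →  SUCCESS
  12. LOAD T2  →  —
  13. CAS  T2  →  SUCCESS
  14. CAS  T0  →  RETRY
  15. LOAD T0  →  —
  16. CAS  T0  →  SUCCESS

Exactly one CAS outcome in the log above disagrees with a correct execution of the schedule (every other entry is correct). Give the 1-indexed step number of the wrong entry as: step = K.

Reference trace:
step 1: T0 LOAD ⇒ load; ctr=2 reg=2
step 2: T1 LOAD ⇒ load; ctr=2 reg=2
step 3: T1 CAS ⇒ ok; ctr=3 reg=2
step 4: T1 LOAD ⇒ load; ctr=3 reg=3
step 5: T3 LOAD ⇒ load; ctr=3 reg=3
step 6: T2 LOAD ⇒ load; ctr=3 reg=3
step 7: T1 CAS ⇒ ok; ctr=4 reg=3
step 8: T2 CAS ⇒ retry; ctr=4 reg=3
step 9: T3 CAS ⇒ retry; ctr=4 reg=3
step 10: T2 LOAD ⇒ load; ctr=4 reg=4
step 11: T2 CAS ⇒ ok; ctr=5 reg=4
step 12: T2 LOAD ⇒ load; ctr=5 reg=5
step 13: T2 CAS ⇒ ok; ctr=6 reg=5
step 14: T0 CAS ⇒ retry; ctr=6 reg=2
step 15: T0 LOAD ⇒ load; ctr=6 reg=6
step 16: T0 CAS ⇒ ok; ctr=7 reg=6
Mismatch at 9.

step = 9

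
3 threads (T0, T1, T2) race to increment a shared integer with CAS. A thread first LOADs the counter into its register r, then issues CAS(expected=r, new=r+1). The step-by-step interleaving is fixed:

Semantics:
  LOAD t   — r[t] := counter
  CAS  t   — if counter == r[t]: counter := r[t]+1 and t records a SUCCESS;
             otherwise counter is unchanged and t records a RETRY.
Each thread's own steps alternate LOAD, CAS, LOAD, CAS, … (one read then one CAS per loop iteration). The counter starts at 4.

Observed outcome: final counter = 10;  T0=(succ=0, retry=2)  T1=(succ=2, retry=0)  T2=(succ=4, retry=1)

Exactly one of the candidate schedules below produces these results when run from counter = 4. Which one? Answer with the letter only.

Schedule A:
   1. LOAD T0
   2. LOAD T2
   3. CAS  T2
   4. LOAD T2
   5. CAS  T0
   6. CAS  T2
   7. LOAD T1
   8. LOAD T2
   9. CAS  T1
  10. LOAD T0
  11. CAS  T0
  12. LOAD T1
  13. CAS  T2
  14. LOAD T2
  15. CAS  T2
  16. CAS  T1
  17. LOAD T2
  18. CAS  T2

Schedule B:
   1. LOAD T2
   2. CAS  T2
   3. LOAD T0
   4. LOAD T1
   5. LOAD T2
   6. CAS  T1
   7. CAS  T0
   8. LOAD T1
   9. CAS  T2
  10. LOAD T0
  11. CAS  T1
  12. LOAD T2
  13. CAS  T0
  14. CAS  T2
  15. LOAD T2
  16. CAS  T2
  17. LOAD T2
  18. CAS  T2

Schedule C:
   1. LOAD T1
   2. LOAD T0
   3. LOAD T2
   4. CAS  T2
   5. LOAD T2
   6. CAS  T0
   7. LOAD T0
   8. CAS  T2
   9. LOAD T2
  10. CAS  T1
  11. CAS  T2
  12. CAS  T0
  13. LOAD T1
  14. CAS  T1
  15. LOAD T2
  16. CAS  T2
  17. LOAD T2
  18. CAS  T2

B

Simulating candidate B:
[1] T2.load  rd  (counter 4, T2.r 4)
[2] T2.cas  hit  (counter 5, T2.r 4)
[3] T0.load  rd  (counter 5, T0.r 5)
[4] T1.load  rd  (counter 5, T1.r 5)
[5] T2.load  rd  (counter 5, T2.r 5)
[6] T1.cas  hit  (counter 6, T1.r 5)
[7] T0.cas  miss  (counter 6, T0.r 5)
[8] T1.load  rd  (counter 6, T1.r 6)
[9] T2.cas  miss  (counter 6, T2.r 5)
[10] T0.load  rd  (counter 6, T0.r 6)
[11] T1.cas  hit  (counter 7, T1.r 6)
[12] T2.load  rd  (counter 7, T2.r 7)
[13] T0.cas  miss  (counter 7, T0.r 6)
[14] T2.cas  hit  (counter 8, T2.r 7)
[15] T2.load  rd  (counter 8, T2.r 8)
[16] T2.cas  hit  (counter 9, T2.r 8)
[17] T2.load  rd  (counter 9, T2.r 9)
[18] T2.cas  hit  (counter 10, T2.r 9)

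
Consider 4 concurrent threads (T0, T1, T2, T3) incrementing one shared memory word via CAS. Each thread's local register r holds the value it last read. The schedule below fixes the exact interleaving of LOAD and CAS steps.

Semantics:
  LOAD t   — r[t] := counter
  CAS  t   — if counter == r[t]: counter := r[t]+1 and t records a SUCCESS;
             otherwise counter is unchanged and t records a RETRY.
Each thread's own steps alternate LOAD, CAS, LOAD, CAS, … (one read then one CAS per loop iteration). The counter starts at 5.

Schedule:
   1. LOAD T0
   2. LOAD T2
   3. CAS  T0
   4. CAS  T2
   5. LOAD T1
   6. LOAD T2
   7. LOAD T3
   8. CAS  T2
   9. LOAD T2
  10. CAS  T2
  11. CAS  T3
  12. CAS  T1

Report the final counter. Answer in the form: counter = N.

#1 T0 reads 5
#2 T2 reads 5
#3 T0 CAS(5→6) writes; counter now 6
#4 T2 CAS(5→6) fails; counter now 6
#5 T1 reads 6
#6 T2 reads 6
#7 T3 reads 6
#8 T2 CAS(6→7) writes; counter now 7
#9 T2 reads 7
#10 T2 CAS(7→8) writes; counter now 8
#11 T3 CAS(6→7) fails; counter now 8
#12 T1 CAS(6→7) fails; counter now 8

counter = 8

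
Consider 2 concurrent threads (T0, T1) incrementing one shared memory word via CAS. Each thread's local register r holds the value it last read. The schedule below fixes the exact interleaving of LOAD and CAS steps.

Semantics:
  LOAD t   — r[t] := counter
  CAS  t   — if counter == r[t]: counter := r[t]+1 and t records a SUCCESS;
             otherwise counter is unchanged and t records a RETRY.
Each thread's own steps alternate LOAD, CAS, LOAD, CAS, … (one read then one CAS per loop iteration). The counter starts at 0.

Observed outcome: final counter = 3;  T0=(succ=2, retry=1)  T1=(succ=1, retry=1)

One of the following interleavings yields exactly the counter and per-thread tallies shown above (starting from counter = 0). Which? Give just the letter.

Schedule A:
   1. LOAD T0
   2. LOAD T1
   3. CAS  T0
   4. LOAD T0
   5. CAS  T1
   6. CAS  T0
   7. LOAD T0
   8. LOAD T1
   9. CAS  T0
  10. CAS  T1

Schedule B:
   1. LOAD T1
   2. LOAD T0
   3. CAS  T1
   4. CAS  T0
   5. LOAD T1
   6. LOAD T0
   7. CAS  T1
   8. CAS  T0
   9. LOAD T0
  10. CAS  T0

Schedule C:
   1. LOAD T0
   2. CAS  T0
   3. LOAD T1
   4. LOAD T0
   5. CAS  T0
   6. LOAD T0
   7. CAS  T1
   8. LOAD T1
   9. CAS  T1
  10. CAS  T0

C

Simulating candidate C:
step 1: T0 LOAD ⇒ load; ctr=0 reg=0
step 2: T0 CAS ⇒ ok; ctr=1 reg=0
step 3: T1 LOAD ⇒ load; ctr=1 reg=1
step 4: T0 LOAD ⇒ load; ctr=1 reg=1
step 5: T0 CAS ⇒ ok; ctr=2 reg=1
step 6: T0 LOAD ⇒ load; ctr=2 reg=2
step 7: T1 CAS ⇒ retry; ctr=2 reg=1
step 8: T1 LOAD ⇒ load; ctr=2 reg=2
step 9: T1 CAS ⇒ ok; ctr=3 reg=2
step 10: T0 CAS ⇒ retry; ctr=3 reg=2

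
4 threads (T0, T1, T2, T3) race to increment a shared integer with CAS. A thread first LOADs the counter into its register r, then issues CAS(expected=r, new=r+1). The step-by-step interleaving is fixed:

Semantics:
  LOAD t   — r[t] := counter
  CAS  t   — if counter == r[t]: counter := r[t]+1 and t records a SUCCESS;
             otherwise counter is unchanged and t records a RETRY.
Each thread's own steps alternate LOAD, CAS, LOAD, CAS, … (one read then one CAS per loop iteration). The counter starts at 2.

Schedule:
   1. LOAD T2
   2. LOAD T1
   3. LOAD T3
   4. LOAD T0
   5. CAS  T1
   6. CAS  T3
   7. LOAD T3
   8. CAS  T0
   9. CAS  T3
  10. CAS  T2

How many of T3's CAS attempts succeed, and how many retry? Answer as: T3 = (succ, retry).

T3 = (1, 1)

T2 LOAD — after: cnt=2, r=2 — load
T1 LOAD — after: cnt=2, r=2 — load
T3 LOAD — after: cnt=2, r=2 — load
T0 LOAD — after: cnt=2, r=2 — load
T1 CAS — after: cnt=3, r=2 — ok
T3 CAS — after: cnt=3, r=2 — retry
T3 LOAD — after: cnt=3, r=3 — load
T0 CAS — after: cnt=3, r=2 — retry
T3 CAS — after: cnt=4, r=3 — ok
T2 CAS — after: cnt=4, r=2 — retry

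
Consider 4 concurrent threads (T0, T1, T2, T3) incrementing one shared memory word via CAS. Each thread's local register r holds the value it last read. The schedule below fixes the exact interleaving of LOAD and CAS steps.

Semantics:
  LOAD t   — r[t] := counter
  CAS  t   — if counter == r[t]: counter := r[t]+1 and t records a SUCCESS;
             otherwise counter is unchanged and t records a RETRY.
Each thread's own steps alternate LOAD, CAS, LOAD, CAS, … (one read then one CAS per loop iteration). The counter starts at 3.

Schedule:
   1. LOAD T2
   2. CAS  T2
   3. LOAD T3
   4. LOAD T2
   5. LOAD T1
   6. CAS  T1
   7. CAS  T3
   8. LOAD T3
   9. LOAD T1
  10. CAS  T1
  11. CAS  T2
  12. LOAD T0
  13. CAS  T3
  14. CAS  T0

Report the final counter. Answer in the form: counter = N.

counter = 7

   1) LOAD T2:  M=3  r_T2=3
   2) CAS  T2:  M=4  r_T2=3 ✓
   3) LOAD T3:  M=4  r_T3=4
   4) LOAD T2:  M=4  r_T2=4
   5) LOAD T1:  M=4  r_T1=4
   6) CAS  T1:  M=5  r_T1=4 ✓
   7) CAS  T3:  M=5  r_T3=4 ✗
   8) LOAD T3:  M=5  r_T3=5
   9) LOAD T1:  M=5  r_T1=5
  10) CAS  T1:  M=6  r_T1=5 ✓
  11) CAS  T2:  M=6  r_T2=4 ✗
  12) LOAD T0:  M=6  r_T0=6
  13) CAS  T3:  M=6  r_T3=5 ✗
  14) CAS  T0:  M=7  r_T0=6 ✓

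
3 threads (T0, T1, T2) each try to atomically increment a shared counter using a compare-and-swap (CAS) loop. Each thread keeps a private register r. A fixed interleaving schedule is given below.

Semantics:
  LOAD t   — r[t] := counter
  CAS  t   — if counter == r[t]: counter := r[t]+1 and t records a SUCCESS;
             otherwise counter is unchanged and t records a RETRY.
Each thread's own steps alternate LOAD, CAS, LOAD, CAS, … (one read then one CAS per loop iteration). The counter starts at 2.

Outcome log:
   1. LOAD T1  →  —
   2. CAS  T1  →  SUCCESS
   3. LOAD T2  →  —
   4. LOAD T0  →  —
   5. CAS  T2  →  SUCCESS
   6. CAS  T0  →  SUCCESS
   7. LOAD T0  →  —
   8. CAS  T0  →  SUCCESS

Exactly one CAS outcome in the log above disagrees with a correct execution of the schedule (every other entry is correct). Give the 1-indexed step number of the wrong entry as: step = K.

Correct run:
step 1: T1 LOAD ⇒ load; ctr=2 reg=2
step 2: T1 CAS ⇒ ok; ctr=3 reg=2
step 3: T2 LOAD ⇒ load; ctr=3 reg=3
step 4: T0 LOAD ⇒ load; ctr=3 reg=3
step 5: T2 CAS ⇒ ok; ctr=4 reg=3
step 6: T0 CAS ⇒ retry; ctr=4 reg=3
step 7: T0 LOAD ⇒ load; ctr=4 reg=4
step 8: T0 CAS ⇒ ok; ctr=5 reg=4
Flip is step 6.

step = 6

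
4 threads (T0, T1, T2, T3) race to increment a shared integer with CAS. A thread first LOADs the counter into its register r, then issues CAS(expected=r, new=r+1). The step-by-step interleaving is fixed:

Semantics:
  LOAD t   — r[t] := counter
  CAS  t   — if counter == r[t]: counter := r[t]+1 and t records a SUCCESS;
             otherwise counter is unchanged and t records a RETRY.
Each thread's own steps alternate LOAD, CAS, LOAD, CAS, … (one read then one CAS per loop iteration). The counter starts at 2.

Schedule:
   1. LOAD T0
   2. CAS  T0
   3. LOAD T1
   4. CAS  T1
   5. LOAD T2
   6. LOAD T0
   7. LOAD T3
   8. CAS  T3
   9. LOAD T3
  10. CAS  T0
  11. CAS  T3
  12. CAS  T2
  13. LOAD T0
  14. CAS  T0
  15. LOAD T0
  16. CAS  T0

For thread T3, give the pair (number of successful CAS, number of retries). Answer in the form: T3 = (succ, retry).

T3 = (2, 0)

#1 T0 reads 2
#2 T0 CAS(2→3) writes; counter now 3
#3 T1 reads 3
#4 T1 CAS(3→4) writes; counter now 4
#5 T2 reads 4
#6 T0 reads 4
#7 T3 reads 4
#8 T3 CAS(4→5) writes; counter now 5
#9 T3 reads 5
#10 T0 CAS(4→5) fails; counter now 5
#11 T3 CAS(5→6) writes; counter now 6
#12 T2 CAS(4→5) fails; counter now 6
#13 T0 reads 6
#14 T0 CAS(6→7) writes; counter now 7
#15 T0 reads 7
#16 T0 CAS(7→8) writes; counter now 8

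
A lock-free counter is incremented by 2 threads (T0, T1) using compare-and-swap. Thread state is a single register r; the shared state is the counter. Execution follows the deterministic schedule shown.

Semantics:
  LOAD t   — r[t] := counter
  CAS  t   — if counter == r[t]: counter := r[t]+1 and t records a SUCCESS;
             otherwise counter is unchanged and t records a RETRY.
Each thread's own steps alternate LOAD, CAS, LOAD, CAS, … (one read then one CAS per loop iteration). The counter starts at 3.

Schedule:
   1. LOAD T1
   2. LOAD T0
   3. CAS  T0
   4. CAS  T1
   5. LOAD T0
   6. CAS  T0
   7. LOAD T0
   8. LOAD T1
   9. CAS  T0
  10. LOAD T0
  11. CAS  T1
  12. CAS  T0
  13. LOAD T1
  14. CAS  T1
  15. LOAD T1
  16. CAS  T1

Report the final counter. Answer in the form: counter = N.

counter = 9

step 1: T1 LOAD ⇒ load; ctr=3 reg=3
step 2: T0 LOAD ⇒ load; ctr=3 reg=3
step 3: T0 CAS ⇒ ok; ctr=4 reg=3
step 4: T1 CAS ⇒ retry; ctr=4 reg=3
step 5: T0 LOAD ⇒ load; ctr=4 reg=4
step 6: T0 CAS ⇒ ok; ctr=5 reg=4
step 7: T0 LOAD ⇒ load; ctr=5 reg=5
step 8: T1 LOAD ⇒ load; ctr=5 reg=5
step 9: T0 CAS ⇒ ok; ctr=6 reg=5
step 10: T0 LOAD ⇒ load; ctr=6 reg=6
step 11: T1 CAS ⇒ retry; ctr=6 reg=5
step 12: T0 CAS ⇒ ok; ctr=7 reg=6
step 13: T1 LOAD ⇒ load; ctr=7 reg=7
step 14: T1 CAS ⇒ ok; ctr=8 reg=7
step 15: T1 LOAD ⇒ load; ctr=8 reg=8
step 16: T1 CAS ⇒ ok; ctr=9 reg=8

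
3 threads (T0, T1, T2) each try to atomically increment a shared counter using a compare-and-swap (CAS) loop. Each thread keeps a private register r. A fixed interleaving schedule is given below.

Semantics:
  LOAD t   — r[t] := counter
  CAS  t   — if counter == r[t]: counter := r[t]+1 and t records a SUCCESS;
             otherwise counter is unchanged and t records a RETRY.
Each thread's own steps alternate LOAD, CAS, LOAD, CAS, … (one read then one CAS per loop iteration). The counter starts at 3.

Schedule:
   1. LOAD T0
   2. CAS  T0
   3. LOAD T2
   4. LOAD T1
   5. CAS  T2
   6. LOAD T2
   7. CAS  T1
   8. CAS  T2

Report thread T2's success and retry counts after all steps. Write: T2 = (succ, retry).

#1 T0 reads 3
#2 T0 CAS(3→4) writes; counter now 4
#3 T2 reads 4
#4 T1 reads 4
#5 T2 CAS(4→5) writes; counter now 5
#6 T2 reads 5
#7 T1 CAS(4→5) fails; counter now 5
#8 T2 CAS(5→6) writes; counter now 6

T2 = (2, 0)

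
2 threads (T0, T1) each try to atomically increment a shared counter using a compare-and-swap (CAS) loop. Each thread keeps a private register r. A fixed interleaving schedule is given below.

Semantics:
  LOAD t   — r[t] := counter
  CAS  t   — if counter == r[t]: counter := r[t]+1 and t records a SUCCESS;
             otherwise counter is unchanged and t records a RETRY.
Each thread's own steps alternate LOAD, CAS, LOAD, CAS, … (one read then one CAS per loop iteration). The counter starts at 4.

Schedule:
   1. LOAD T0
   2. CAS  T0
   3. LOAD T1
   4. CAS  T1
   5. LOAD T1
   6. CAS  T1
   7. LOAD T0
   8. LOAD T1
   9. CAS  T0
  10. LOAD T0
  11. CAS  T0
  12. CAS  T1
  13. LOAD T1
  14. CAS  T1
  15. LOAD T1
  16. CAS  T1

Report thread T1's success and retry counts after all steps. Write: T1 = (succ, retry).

T1 = (4, 1)

[1] T0.load  rd  (counter 4, T0.r 4)
[2] T0.cas  hit  (counter 5, T0.r 4)
[3] T1.load  rd  (counter 5, T1.r 5)
[4] T1.cas  hit  (counter 6, T1.r 5)
[5] T1.load  rd  (counter 6, T1.r 6)
[6] T1.cas  hit  (counter 7, T1.r 6)
[7] T0.load  rd  (counter 7, T0.r 7)
[8] T1.load  rd  (counter 7, T1.r 7)
[9] T0.cas  hit  (counter 8, T0.r 7)
[10] T0.load  rd  (counter 8, T0.r 8)
[11] T0.cas  hit  (counter 9, T0.r 8)
[12] T1.cas  miss  (counter 9, T1.r 7)
[13] T1.load  rd  (counter 9, T1.r 9)
[14] T1.cas  hit  (counter 10, T1.r 9)
[15] T1.load  rd  (counter 10, T1.r 10)
[16] T1.cas  hit  (counter 11, T1.r 10)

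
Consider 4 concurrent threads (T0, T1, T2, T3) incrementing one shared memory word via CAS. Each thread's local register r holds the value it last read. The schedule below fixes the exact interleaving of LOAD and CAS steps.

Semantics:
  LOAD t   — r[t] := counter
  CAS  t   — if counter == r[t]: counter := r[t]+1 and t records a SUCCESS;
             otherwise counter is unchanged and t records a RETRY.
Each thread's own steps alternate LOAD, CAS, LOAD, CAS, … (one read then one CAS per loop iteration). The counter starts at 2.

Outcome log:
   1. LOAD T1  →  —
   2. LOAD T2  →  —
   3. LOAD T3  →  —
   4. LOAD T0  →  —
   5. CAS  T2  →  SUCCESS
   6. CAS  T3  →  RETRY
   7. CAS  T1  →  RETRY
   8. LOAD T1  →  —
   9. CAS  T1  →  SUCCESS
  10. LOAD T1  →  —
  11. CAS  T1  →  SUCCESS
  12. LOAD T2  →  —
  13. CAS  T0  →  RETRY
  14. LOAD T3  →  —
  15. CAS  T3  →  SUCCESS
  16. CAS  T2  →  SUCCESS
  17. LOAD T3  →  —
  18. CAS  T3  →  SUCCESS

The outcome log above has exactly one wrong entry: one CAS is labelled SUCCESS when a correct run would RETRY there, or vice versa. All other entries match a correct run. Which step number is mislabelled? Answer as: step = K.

step = 16

Reference trace:
[1] T1.load  rd  (counter 2, T1.r 2)
[2] T2.load  rd  (counter 2, T2.r 2)
[3] T3.load  rd  (counter 2, T3.r 2)
[4] T0.load  rd  (counter 2, T0.r 2)
[5] T2.cas  hit  (counter 3, T2.r 2)
[6] T3.cas  miss  (counter 3, T3.r 2)
[7] T1.cas  miss  (counter 3, T1.r 2)
[8] T1.load  rd  (counter 3, T1.r 3)
[9] T1.cas  hit  (counter 4, T1.r 3)
[10] T1.load  rd  (counter 4, T1.r 4)
[11] T1.cas  hit  (counter 5, T1.r 4)
[12] T2.load  rd  (counter 5, T2.r 5)
[13] T0.cas  miss  (counter 5, T0.r 2)
[14] T3.load  rd  (counter 5, T3.r 5)
[15] T3.cas  hit  (counter 6, T3.r 5)
[16] T2.cas  miss  (counter 6, T2.r 5)
[17] T3.load  rd  (counter 6, T3.r 6)
[18] T3.cas  hit  (counter 7, T3.r 6)
Mismatch at 16.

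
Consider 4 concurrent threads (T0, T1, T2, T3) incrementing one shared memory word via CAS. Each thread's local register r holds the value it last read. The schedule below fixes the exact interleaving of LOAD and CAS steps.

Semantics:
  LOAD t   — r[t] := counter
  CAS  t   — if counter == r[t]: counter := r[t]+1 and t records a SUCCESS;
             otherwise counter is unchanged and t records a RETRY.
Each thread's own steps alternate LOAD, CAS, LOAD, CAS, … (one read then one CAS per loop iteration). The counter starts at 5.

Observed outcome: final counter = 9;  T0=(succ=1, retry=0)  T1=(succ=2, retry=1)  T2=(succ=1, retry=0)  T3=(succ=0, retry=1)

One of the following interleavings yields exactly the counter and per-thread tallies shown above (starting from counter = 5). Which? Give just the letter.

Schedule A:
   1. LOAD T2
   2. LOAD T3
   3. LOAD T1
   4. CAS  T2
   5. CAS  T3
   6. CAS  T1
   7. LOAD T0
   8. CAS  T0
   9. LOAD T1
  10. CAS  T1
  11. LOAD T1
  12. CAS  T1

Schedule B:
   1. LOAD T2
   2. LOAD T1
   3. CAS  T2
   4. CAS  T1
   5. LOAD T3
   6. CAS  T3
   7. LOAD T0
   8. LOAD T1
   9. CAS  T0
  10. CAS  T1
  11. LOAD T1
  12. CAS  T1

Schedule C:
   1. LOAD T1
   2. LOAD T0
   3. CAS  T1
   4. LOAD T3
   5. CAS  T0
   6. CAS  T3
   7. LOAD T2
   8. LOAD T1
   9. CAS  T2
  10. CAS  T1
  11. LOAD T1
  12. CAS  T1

A

Tracing schedule A:
1. LOAD T2 → mem=5 r[T2]=5 [LOAD]
2. LOAD T3 → mem=5 r[T3]=5 [LOAD]
3. LOAD T1 → mem=5 r[T1]=5 [LOAD]
4. CAS T2 → mem=6 r[T2]=5 [OK]
5. CAS T3 → mem=6 r[T3]=5 [RETRY]
6. CAS T1 → mem=6 r[T1]=5 [RETRY]
7. LOAD T0 → mem=6 r[T0]=6 [LOAD]
8. CAS T0 → mem=7 r[T0]=6 [OK]
9. LOAD T1 → mem=7 r[T1]=7 [LOAD]
10. CAS T1 → mem=8 r[T1]=7 [OK]
11. LOAD T1 → mem=8 r[T1]=8 [LOAD]
12. CAS T1 → mem=9 r[T1]=8 [OK]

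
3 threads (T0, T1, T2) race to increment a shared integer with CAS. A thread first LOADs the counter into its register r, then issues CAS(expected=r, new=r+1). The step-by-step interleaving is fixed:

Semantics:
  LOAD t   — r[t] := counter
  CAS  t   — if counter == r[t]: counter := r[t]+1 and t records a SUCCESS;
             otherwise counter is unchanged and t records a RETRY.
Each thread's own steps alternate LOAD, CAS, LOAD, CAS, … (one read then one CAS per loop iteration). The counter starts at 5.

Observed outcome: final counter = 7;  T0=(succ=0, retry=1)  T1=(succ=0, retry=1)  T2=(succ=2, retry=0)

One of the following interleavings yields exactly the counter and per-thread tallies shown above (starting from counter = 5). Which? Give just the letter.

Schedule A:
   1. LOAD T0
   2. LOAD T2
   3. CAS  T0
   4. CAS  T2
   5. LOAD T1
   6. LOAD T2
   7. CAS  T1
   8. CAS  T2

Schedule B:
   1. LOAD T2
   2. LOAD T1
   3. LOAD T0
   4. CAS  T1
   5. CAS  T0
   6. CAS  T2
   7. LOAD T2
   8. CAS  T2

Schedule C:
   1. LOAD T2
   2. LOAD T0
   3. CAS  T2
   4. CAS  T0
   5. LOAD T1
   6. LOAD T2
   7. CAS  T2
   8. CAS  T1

Run C:
1. LOAD T2 → mem=5 r[T2]=5 [LOAD]
2. LOAD T0 → mem=5 r[T0]=5 [LOAD]
3. CAS T2 → mem=6 r[T2]=5 [OK]
4. CAS T0 → mem=6 r[T0]=5 [RETRY]
5. LOAD T1 → mem=6 r[T1]=6 [LOAD]
6. LOAD T2 → mem=6 r[T2]=6 [LOAD]
7. CAS T2 → mem=7 r[T2]=6 [OK]
8. CAS T1 → mem=7 r[T1]=6 [RETRY]

C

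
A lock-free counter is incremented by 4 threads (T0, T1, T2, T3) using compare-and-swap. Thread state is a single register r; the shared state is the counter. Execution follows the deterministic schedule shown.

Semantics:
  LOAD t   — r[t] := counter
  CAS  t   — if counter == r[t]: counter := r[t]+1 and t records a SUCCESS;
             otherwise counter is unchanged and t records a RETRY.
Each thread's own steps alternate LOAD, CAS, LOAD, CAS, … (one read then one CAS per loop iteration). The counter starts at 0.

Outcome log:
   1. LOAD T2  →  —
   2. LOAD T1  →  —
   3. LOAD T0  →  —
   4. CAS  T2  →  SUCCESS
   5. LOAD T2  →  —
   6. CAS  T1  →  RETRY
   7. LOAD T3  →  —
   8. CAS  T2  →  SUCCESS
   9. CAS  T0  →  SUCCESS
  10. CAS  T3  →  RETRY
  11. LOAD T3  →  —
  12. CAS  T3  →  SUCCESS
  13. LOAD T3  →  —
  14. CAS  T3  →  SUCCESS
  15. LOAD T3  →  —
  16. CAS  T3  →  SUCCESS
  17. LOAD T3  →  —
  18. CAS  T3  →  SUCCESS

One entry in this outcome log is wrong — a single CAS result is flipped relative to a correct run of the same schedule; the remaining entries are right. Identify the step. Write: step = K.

step = 9

Correct run:
#1 T2 reads 0
#2 T1 reads 0
#3 T0 reads 0
#4 T2 CAS(0→1) writes; counter now 1
#5 T2 reads 1
#6 T1 CAS(0→1) fails; counter now 1
#7 T3 reads 1
#8 T2 CAS(1→2) writes; counter now 2
#9 T0 CAS(0→1) fails; counter now 2
#10 T3 CAS(1→2) fails; counter now 2
#11 T3 reads 2
#12 T3 CAS(2→3) writes; counter now 3
#13 T3 reads 3
#14 T3 CAS(3→4) writes; counter now 4
#15 T3 reads 4
#16 T3 CAS(4→5) writes; counter now 5
#17 T3 reads 5
#18 T3 CAS(5→6) writes; counter now 6
Log disagrees first at step 9.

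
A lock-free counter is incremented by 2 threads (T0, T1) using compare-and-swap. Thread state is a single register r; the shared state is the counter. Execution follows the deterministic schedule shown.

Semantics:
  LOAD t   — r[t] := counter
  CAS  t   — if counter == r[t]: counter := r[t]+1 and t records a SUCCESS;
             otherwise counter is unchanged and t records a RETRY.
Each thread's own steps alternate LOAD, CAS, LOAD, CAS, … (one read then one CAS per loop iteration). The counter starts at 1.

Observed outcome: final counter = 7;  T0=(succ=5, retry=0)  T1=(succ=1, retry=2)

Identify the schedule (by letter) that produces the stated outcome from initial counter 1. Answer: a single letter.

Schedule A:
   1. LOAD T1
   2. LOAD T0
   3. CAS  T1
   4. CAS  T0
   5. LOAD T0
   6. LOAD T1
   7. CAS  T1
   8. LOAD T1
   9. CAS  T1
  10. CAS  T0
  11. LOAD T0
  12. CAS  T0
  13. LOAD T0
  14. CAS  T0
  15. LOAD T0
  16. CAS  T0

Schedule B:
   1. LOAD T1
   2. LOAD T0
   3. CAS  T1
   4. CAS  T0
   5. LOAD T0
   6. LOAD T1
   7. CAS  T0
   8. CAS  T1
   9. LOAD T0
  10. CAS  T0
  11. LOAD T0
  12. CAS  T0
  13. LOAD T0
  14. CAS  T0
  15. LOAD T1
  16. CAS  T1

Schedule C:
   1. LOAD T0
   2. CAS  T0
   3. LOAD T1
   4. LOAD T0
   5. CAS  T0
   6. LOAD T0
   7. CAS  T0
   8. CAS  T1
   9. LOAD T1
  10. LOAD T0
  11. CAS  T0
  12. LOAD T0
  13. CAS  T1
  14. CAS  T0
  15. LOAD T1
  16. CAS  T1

C

Run C:
step 1: T0 LOAD ⇒ load; ctr=1 reg=1
step 2: T0 CAS ⇒ ok; ctr=2 reg=1
step 3: T1 LOAD ⇒ load; ctr=2 reg=2
step 4: T0 LOAD ⇒ load; ctr=2 reg=2
step 5: T0 CAS ⇒ ok; ctr=3 reg=2
step 6: T0 LOAD ⇒ load; ctr=3 reg=3
step 7: T0 CAS ⇒ ok; ctr=4 reg=3
step 8: T1 CAS ⇒ retry; ctr=4 reg=2
step 9: T1 LOAD ⇒ load; ctr=4 reg=4
step 10: T0 LOAD ⇒ load; ctr=4 reg=4
step 11: T0 CAS ⇒ ok; ctr=5 reg=4
step 12: T0 LOAD ⇒ load; ctr=5 reg=5
step 13: T1 CAS ⇒ retry; ctr=5 reg=4
step 14: T0 CAS ⇒ ok; ctr=6 reg=5
step 15: T1 LOAD ⇒ load; ctr=6 reg=6
step 16: T1 CAS ⇒ ok; ctr=7 reg=6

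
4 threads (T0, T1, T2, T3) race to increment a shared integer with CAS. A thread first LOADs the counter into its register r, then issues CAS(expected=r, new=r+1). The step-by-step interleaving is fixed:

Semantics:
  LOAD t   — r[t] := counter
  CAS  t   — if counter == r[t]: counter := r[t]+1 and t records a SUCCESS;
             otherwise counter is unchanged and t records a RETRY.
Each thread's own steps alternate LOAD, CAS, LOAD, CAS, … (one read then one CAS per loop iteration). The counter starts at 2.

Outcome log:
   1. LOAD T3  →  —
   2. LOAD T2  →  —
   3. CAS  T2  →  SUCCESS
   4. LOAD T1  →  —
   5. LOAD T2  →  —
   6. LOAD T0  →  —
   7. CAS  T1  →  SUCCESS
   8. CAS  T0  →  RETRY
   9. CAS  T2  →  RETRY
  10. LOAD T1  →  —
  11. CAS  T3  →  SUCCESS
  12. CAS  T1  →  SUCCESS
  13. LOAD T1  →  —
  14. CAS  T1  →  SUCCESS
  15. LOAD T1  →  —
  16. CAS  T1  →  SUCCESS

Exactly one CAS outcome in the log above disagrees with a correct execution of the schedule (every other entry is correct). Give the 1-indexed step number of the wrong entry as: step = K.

Correct run:
[1] T3.load  rd  (counter 2, T3.r 2)
[2] T2.load  rd  (counter 2, T2.r 2)
[3] T2.cas  hit  (counter 3, T2.r 2)
[4] T1.load  rd  (counter 3, T1.r 3)
[5] T2.load  rd  (counter 3, T2.r 3)
[6] T0.load  rd  (counter 3, T0.r 3)
[7] T1.cas  hit  (counter 4, T1.r 3)
[8] T0.cas  miss  (counter 4, T0.r 3)
[9] T2.cas  miss  (counter 4, T2.r 3)
[10] T1.load  rd  (counter 4, T1.r 4)
[11] T3.cas  miss  (counter 4, T3.r 2)
[12] T1.cas  hit  (counter 5, T1.r 4)
[13] T1.load  rd  (counter 5, T1.r 5)
[14] T1.cas  hit  (counter 6, T1.r 5)
[15] T1.load  rd  (counter 6, T1.r 6)
[16] T1.cas  hit  (counter 7, T1.r 6)
Log disagrees first at step 11.

step = 11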